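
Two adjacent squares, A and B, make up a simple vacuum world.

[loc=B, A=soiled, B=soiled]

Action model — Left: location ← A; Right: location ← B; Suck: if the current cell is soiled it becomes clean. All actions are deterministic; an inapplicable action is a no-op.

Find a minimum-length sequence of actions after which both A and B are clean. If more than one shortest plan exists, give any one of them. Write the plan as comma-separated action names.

Suck, Left, Suck

t=1 Suck ⇒ loc=B A=soiled B=clean
t=2 Left ⇒ loc=A A=soiled B=clean
t=3 Suck ⇒ loc=A A=clean B=clean
min 3: Suck B + move + Suck A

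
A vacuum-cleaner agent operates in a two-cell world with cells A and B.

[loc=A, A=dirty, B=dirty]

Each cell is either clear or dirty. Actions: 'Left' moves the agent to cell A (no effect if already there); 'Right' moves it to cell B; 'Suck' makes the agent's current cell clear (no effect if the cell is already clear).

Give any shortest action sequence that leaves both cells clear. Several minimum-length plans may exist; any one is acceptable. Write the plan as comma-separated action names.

[1] after Suck: (A; A:clear, B:dirty)
[2] after Right: (B; A:clear, B:dirty)
[3] after Suck: (B; A:clear, B:clear)
min 3: Suck A + move + Suck B

Suck, Right, Suck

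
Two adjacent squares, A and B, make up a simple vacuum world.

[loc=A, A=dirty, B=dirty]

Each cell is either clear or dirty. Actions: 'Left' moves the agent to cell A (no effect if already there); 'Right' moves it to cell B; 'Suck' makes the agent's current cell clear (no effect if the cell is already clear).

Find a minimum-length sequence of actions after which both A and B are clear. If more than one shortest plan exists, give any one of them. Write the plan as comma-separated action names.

1) do Suck; now in A — A clear, B dirty
2) do Right; now in B — A clear, B dirty
3) do Suck; now in B — A clear, B clear
min 3: Suck A + move + Suck B

Suck, Right, Suck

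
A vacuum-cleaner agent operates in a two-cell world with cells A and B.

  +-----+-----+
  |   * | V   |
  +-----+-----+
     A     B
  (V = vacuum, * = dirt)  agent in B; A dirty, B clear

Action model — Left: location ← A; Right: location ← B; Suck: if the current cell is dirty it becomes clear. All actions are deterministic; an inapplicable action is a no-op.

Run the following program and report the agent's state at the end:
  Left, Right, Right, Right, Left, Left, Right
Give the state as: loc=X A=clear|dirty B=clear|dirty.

loc=B A=dirty B=clear

t=1 Left ⇒ loc=A A=dirty B=clear
t=2 Right ⇒ loc=B A=dirty B=clear
t=3 Right ⇒ loc=B A=dirty B=clear
t=4 Right ⇒ loc=B A=dirty B=clear
t=5 Left ⇒ loc=A A=dirty B=clear
t=6 Left ⇒ loc=A A=dirty B=clear
t=7 Right ⇒ loc=B A=dirty B=clear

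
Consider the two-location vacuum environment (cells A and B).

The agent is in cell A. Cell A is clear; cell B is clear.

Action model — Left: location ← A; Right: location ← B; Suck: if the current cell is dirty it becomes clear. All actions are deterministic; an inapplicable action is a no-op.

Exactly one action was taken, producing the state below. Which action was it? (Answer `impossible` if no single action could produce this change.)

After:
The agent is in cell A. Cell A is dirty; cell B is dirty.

impossible

try  Left: (A; A:clear, B:clear)
try Right: (B; A:clear, B:clear)
try  Suck: (A; A:clear, B:clear)
no single action produces the after-state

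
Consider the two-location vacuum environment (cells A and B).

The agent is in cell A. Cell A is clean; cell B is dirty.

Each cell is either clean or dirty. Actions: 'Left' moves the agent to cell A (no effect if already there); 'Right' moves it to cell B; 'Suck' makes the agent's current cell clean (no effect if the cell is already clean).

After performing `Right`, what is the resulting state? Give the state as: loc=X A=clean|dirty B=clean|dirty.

loc=B A=clean B=dirty

start: loc=A A=clean B=dirty
step 1/1 (Right): loc=B A=clean B=dirty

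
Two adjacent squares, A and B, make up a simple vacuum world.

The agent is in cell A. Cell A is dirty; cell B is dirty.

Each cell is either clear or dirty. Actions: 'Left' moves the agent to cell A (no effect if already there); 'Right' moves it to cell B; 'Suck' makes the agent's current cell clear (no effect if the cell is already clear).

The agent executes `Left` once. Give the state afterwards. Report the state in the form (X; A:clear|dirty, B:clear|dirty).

(A; A:dirty, B:dirty)

start: (A; A:dirty, B:dirty)
step 1/1 (Left): (A; A:dirty, B:dirty)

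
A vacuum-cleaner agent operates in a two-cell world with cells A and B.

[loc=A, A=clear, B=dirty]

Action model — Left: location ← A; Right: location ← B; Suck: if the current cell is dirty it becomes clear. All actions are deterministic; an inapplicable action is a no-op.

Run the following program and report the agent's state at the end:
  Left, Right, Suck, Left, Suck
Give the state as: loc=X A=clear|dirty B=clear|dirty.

loc=A A=clear B=clear

Left (#1): loc=A A=clear B=dirty
Right (#2): loc=B A=clear B=dirty
Suck (#3): loc=B A=clear B=clear
Left (#4): loc=A A=clear B=clear
Suck (#5): loc=A A=clear B=clear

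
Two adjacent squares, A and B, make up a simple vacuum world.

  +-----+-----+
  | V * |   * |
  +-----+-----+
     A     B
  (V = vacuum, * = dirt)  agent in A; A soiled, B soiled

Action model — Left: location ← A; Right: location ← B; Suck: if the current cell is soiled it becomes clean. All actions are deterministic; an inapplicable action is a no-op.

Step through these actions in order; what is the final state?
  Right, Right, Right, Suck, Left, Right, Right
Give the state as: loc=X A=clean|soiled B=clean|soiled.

loc=B A=soiled B=clean

t=1 Right ⇒ loc=B A=soiled B=soiled
t=2 Right ⇒ loc=B A=soiled B=soiled
t=3 Right ⇒ loc=B A=soiled B=soiled
t=4 Suck ⇒ loc=B A=soiled B=clean
t=5 Left ⇒ loc=A A=soiled B=clean
t=6 Right ⇒ loc=B A=soiled B=clean
t=7 Right ⇒ loc=B A=soiled B=clean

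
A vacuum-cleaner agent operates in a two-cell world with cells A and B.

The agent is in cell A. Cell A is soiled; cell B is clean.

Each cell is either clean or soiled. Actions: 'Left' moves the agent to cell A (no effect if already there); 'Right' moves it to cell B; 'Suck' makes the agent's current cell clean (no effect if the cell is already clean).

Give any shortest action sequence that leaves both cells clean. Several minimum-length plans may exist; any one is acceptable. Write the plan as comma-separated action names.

Suck

step 1/1 (Suck): in A — A clean, B clean
min 1: A is soiled, one Suck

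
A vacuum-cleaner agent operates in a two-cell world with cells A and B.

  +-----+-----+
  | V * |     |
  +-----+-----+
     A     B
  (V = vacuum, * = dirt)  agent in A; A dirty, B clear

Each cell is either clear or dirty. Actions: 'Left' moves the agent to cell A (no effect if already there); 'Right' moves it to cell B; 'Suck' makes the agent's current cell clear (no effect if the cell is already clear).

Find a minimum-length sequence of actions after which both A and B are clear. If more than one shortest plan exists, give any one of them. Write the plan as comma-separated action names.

Suck

step 1/1 (Suck): <A|clear|clear>
min 1: A is dirty, one Suck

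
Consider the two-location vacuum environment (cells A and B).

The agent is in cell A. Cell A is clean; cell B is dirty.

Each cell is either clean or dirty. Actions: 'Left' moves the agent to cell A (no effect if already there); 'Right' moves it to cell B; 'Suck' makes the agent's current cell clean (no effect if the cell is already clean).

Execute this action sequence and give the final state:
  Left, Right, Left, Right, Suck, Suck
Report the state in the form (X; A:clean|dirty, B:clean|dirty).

[1] after Left: (A; A:clean, B:dirty)
[2] after Right: (B; A:clean, B:dirty)
[3] after Left: (A; A:clean, B:dirty)
[4] after Right: (B; A:clean, B:dirty)
[5] after Suck: (B; A:clean, B:clean)
[6] after Suck: (B; A:clean, B:clean)

(B; A:clean, B:clean)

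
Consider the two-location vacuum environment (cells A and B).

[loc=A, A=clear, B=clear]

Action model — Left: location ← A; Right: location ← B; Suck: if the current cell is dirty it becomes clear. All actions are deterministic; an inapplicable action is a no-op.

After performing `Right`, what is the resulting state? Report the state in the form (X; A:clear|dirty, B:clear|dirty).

start: (A; A:clear, B:clear)
step 1/1 (Right): (B; A:clear, B:clear)

(B; A:clear, B:clear)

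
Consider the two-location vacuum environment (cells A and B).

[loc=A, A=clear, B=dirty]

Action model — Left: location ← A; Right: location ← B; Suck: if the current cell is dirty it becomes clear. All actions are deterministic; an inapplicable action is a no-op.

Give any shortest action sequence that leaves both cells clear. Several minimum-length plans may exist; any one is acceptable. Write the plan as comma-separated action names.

Right (#1): loc=B A=clear B=dirty
Suck (#2): loc=B A=clear B=clear
min 2: go B then Suck

Right, Suck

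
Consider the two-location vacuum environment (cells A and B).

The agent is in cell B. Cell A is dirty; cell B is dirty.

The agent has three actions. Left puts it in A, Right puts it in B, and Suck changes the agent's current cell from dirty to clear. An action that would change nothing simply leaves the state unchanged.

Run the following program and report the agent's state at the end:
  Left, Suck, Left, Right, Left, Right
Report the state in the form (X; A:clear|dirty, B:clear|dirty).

(B; A:clear, B:dirty)

1. Left → (A; A:dirty, B:dirty)
2. Suck → (A; A:clear, B:dirty)
3. Left → (A; A:clear, B:dirty)
4. Right → (B; A:clear, B:dirty)
5. Left → (A; A:clear, B:dirty)
6. Right → (B; A:clear, B:dirty)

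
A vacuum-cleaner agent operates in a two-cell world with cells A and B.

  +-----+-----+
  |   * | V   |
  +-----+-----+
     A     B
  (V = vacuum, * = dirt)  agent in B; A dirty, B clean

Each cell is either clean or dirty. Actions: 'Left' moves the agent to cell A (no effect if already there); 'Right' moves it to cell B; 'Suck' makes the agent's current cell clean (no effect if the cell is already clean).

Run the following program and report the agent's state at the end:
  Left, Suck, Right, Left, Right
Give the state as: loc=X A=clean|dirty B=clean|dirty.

t=1 Left ⇒ loc=A A=dirty B=clean
t=2 Suck ⇒ loc=A A=clean B=clean
t=3 Right ⇒ loc=B A=clean B=clean
t=4 Left ⇒ loc=A A=clean B=clean
t=5 Right ⇒ loc=B A=clean B=clean

loc=B A=clean B=clean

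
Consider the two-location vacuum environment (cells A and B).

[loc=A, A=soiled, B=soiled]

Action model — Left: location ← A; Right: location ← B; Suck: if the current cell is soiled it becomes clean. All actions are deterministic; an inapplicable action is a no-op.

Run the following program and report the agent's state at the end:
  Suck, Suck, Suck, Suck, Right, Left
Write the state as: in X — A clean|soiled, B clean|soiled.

in A — A clean, B soiled

1. Suck → in A — A clean, B soiled
2. Suck → in A — A clean, B soiled
3. Suck → in A — A clean, B soiled
4. Suck → in A — A clean, B soiled
5. Right → in B — A clean, B soiled
6. Left → in A — A clean, B soiled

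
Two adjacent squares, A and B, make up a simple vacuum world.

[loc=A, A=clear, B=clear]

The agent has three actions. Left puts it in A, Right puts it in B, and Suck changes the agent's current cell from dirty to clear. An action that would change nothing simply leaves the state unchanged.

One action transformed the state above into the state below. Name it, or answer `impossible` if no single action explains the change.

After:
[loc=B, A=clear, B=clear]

Right

try  Left: in A — A clear, B clear
try Right: in B — A clear, B clear  ← match
try  Suck: in A — A clear, B clear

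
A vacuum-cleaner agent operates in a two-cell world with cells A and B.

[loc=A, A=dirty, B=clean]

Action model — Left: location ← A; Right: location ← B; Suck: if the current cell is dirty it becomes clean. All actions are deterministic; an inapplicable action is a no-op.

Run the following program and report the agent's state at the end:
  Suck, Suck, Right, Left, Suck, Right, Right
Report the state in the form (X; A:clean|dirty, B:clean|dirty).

(B; A:clean, B:clean)

1) do Suck; now (A; A:clean, B:clean)
2) do Suck; now (A; A:clean, B:clean)
3) do Right; now (B; A:clean, B:clean)
4) do Left; now (A; A:clean, B:clean)
5) do Suck; now (A; A:clean, B:clean)
6) do Right; now (B; A:clean, B:clean)
7) do Right; now (B; A:clean, B:clean)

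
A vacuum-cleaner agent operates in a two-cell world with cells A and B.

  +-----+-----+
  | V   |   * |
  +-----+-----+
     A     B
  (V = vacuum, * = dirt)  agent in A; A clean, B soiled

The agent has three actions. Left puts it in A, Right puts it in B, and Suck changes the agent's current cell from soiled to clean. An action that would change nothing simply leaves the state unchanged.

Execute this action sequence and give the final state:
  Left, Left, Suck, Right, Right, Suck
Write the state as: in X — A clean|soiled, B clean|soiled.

1) do Left; now in A — A clean, B soiled
2) do Left; now in A — A clean, B soiled
3) do Suck; now in A — A clean, B soiled
4) do Right; now in B — A clean, B soiled
5) do Right; now in B — A clean, B soiled
6) do Suck; now in B — A clean, B clean

in B — A clean, B clean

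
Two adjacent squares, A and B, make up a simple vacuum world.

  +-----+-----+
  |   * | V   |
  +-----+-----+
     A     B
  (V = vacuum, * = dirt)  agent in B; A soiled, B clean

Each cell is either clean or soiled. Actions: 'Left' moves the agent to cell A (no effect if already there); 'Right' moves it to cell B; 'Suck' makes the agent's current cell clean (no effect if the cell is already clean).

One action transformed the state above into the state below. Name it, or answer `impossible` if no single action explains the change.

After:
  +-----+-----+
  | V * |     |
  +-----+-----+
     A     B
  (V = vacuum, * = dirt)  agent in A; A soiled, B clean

try  Left: loc=A A=soiled B=clean  ← match
try Right: loc=B A=soiled B=clean
try  Suck: loc=B A=soiled B=clean

Left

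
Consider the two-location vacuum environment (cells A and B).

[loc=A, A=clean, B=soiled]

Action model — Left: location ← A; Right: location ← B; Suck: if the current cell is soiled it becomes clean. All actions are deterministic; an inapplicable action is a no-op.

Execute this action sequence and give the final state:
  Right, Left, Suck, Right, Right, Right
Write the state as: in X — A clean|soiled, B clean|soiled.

in B — A clean, B soiled

Right (#1): in B — A clean, B soiled
Left (#2): in A — A clean, B soiled
Suck (#3): in A — A clean, B soiled
Right (#4): in B — A clean, B soiled
Right (#5): in B — A clean, B soiled
Right (#6): in B — A clean, B soiled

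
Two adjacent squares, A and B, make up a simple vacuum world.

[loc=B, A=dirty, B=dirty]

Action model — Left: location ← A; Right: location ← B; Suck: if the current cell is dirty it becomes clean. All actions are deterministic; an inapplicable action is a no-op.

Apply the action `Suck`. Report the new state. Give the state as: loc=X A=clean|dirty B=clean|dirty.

loc=B A=dirty B=clean

start: loc=B A=dirty B=dirty
Suck (#1): loc=B A=dirty B=clean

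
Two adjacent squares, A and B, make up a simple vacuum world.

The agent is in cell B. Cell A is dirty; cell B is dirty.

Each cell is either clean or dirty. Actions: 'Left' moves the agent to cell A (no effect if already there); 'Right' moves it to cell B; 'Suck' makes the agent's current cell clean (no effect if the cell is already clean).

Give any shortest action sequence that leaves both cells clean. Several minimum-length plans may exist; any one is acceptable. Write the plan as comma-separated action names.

Suck, Left, Suck

step 1/3 (Suck): (B; A:dirty, B:clean)
step 2/3 (Left): (A; A:dirty, B:clean)
step 3/3 (Suck): (A; A:clean, B:clean)
min 3: Suck B + move + Suck A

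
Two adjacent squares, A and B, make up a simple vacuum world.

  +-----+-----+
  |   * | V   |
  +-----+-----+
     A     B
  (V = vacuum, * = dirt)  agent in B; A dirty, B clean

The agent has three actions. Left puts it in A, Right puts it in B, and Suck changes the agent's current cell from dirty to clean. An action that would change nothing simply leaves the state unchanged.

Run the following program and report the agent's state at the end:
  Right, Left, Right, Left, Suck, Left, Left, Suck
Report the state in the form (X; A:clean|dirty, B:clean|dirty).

(A; A:clean, B:clean)

t=1 Right ⇒ (B; A:dirty, B:clean)
t=2 Left ⇒ (A; A:dirty, B:clean)
t=3 Right ⇒ (B; A:dirty, B:clean)
t=4 Left ⇒ (A; A:dirty, B:clean)
t=5 Suck ⇒ (A; A:clean, B:clean)
t=6 Left ⇒ (A; A:clean, B:clean)
t=7 Left ⇒ (A; A:clean, B:clean)
t=8 Suck ⇒ (A; A:clean, B:clean)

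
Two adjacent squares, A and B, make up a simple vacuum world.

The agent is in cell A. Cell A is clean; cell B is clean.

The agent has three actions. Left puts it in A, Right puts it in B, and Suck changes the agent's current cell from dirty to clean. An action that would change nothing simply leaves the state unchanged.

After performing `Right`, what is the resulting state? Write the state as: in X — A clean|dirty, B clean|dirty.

in B — A clean, B clean

start: in A — A clean, B clean
[1] after Right: in B — A clean, B clean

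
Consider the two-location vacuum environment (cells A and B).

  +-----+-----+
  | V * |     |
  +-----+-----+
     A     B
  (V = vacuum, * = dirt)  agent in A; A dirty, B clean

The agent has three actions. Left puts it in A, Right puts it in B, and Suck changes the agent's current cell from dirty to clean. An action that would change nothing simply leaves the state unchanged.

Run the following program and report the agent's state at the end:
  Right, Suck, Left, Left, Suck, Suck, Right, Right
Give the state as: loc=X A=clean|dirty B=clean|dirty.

[1] after Right: loc=B A=dirty B=clean
[2] after Suck: loc=B A=dirty B=clean
[3] after Left: loc=A A=dirty B=clean
[4] after Left: loc=A A=dirty B=clean
[5] after Suck: loc=A A=clean B=clean
[6] after Suck: loc=A A=clean B=clean
[7] after Right: loc=B A=clean B=clean
[8] after Right: loc=B A=clean B=clean

loc=B A=clean B=clean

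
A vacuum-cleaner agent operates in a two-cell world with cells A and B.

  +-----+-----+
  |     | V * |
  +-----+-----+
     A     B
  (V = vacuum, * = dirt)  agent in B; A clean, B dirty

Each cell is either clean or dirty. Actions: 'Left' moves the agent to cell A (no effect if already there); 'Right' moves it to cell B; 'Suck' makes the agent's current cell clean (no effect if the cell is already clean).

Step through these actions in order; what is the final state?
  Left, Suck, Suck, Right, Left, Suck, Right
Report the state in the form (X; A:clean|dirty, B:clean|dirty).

(B; A:clean, B:dirty)

1) do Left; now (A; A:clean, B:dirty)
2) do Suck; now (A; A:clean, B:dirty)
3) do Suck; now (A; A:clean, B:dirty)
4) do Right; now (B; A:clean, B:dirty)
5) do Left; now (A; A:clean, B:dirty)
6) do Suck; now (A; A:clean, B:dirty)
7) do Right; now (B; A:clean, B:dirty)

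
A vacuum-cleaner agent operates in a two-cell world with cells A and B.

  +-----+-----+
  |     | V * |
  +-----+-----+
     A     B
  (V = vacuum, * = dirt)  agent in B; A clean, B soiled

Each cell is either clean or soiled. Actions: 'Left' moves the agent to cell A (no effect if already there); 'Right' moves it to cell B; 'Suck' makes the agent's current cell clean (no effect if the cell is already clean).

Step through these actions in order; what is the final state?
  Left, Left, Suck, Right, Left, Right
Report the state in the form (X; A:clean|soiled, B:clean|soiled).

1) do Left; now (A; A:clean, B:soiled)
2) do Left; now (A; A:clean, B:soiled)
3) do Suck; now (A; A:clean, B:soiled)
4) do Right; now (B; A:clean, B:soiled)
5) do Left; now (A; A:clean, B:soiled)
6) do Right; now (B; A:clean, B:soiled)

(B; A:clean, B:soiled)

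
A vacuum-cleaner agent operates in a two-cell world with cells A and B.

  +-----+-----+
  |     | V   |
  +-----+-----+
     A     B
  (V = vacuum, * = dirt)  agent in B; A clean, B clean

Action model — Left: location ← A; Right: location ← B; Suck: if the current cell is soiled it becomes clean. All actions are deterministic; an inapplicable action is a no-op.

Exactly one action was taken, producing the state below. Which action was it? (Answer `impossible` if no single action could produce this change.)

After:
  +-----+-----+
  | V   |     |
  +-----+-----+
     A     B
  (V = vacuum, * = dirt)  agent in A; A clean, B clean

try  Left: loc=A A=clean B=clean  ← match
try Right: loc=B A=clean B=clean
try  Suck: loc=B A=clean B=clean

Left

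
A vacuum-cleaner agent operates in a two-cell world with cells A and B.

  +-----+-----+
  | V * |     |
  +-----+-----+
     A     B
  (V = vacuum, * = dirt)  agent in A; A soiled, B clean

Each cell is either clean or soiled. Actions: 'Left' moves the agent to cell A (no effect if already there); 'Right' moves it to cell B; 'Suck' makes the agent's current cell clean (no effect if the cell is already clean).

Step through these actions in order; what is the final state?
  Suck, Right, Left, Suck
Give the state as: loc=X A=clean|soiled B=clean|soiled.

t=1 Suck ⇒ loc=A A=clean B=clean
t=2 Right ⇒ loc=B A=clean B=clean
t=3 Left ⇒ loc=A A=clean B=clean
t=4 Suck ⇒ loc=A A=clean B=clean

loc=A A=clean B=clean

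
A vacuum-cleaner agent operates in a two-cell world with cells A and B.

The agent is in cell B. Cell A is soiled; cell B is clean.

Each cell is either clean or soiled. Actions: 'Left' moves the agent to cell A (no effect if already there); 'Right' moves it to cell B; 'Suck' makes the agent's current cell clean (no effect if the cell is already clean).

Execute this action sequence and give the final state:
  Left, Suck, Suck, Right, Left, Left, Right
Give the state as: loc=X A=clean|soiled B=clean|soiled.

[1] after Left: loc=A A=soiled B=clean
[2] after Suck: loc=A A=clean B=clean
[3] after Suck: loc=A A=clean B=clean
[4] after Right: loc=B A=clean B=clean
[5] after Left: loc=A A=clean B=clean
[6] after Left: loc=A A=clean B=clean
[7] after Right: loc=B A=clean B=clean

loc=B A=clean B=clean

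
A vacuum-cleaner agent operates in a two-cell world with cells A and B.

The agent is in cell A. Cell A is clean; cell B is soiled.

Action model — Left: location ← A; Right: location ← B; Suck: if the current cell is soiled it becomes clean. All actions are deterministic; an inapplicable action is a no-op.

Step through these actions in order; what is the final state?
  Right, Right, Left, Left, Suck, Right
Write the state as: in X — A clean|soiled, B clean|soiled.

in B — A clean, B soiled

Right (#1): in B — A clean, B soiled
Right (#2): in B — A clean, B soiled
Left (#3): in A — A clean, B soiled
Left (#4): in A — A clean, B soiled
Suck (#5): in A — A clean, B soiled
Right (#6): in B — A clean, B soiled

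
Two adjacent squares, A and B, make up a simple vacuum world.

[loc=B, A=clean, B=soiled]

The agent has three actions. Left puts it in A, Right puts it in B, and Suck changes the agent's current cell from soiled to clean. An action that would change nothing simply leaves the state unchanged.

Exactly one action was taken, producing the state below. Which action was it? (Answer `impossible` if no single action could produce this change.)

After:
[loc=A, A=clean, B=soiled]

Left

try  Left: <A|clean|soiled>  ← match
try Right: <B|clean|soiled>
try  Suck: <B|clean|clean>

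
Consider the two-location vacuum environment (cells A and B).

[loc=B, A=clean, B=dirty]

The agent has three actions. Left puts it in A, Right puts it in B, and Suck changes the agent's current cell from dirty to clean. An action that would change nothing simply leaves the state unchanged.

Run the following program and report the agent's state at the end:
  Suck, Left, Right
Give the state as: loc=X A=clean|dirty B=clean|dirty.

loc=B A=clean B=clean

1. Suck → loc=B A=clean B=clean
2. Left → loc=A A=clean B=clean
3. Right → loc=B A=clean B=clean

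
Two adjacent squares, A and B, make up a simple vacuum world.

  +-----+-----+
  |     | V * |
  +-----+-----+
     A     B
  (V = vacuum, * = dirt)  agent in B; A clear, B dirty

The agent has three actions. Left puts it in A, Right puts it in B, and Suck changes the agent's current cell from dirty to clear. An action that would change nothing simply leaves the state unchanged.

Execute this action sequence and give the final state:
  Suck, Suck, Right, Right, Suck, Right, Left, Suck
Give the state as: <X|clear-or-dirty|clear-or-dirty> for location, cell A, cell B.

<A|clear|clear>

[1] after Suck: <B|clear|clear>
[2] after Suck: <B|clear|clear>
[3] after Right: <B|clear|clear>
[4] after Right: <B|clear|clear>
[5] after Suck: <B|clear|clear>
[6] after Right: <B|clear|clear>
[7] after Left: <A|clear|clear>
[8] after Suck: <A|clear|clear>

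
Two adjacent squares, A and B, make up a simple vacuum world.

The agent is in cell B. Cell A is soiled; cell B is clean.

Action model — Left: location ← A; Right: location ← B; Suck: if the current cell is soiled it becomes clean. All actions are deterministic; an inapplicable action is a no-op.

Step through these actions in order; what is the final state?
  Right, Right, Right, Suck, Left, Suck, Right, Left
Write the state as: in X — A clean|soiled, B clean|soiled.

in A — A clean, B clean

t=1 Right ⇒ in B — A soiled, B clean
t=2 Right ⇒ in B — A soiled, B clean
t=3 Right ⇒ in B — A soiled, B clean
t=4 Suck ⇒ in B — A soiled, B clean
t=5 Left ⇒ in A — A soiled, B clean
t=6 Suck ⇒ in A — A clean, B clean
t=7 Right ⇒ in B — A clean, B clean
t=8 Left ⇒ in A — A clean, B clean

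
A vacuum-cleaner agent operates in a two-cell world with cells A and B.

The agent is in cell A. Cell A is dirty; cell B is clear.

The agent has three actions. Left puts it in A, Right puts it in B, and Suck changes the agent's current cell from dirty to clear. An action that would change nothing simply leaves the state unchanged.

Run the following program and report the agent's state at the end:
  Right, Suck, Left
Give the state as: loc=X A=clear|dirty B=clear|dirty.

1) do Right; now loc=B A=dirty B=clear
2) do Suck; now loc=B A=dirty B=clear
3) do Left; now loc=A A=dirty B=clear

loc=A A=dirty B=clear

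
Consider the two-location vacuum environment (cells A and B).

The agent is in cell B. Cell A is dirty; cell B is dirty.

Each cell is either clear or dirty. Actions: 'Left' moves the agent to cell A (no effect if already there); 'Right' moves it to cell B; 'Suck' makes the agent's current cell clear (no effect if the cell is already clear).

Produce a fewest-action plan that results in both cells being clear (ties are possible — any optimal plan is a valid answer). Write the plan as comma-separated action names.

step 1/3 (Suck): in B — A dirty, B clear
step 2/3 (Left): in A — A dirty, B clear
step 3/3 (Suck): in A — A clear, B clear
min 3: Suck B + move + Suck A

Suck, Left, Suck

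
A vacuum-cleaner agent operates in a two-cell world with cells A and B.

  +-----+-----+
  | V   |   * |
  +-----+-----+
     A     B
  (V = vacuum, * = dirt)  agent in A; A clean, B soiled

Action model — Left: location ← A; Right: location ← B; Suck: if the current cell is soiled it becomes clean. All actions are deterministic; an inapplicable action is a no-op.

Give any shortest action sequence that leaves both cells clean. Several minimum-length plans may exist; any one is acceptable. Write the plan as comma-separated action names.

Right, Suck

1) do Right; now loc=B A=clean B=soiled
2) do Suck; now loc=B A=clean B=clean
min 2: go B then Suck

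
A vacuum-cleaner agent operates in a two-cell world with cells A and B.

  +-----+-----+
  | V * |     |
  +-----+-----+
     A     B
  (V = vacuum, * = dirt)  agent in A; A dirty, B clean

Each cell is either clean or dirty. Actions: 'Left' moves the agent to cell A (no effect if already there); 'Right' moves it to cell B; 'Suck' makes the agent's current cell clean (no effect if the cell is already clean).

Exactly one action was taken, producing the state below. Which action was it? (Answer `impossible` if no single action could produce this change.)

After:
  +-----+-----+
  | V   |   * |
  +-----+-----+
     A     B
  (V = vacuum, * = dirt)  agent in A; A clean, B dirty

try  Left: in A — A dirty, B clean
try Right: in B — A dirty, B clean
try  Suck: in A — A clean, B clean
no single action produces the after-state

impossible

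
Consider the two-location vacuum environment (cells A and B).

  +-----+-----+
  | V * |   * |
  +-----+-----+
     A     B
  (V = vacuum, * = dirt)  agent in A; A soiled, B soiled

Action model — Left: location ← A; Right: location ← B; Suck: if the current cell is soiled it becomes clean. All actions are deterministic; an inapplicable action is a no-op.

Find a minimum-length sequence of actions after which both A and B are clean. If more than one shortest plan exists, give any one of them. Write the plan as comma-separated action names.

Suck, Right, Suck

1. Suck → loc=A A=clean B=soiled
2. Right → loc=B A=clean B=soiled
3. Suck → loc=B A=clean B=clean
min 3: Suck A + move + Suck B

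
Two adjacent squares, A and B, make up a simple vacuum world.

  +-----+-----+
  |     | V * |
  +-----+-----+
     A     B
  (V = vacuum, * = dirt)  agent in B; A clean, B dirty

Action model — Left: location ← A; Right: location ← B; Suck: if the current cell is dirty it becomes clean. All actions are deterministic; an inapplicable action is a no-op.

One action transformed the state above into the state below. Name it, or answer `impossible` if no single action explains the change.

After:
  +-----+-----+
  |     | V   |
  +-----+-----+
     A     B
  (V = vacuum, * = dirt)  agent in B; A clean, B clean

try  Left: (A; A:clean, B:dirty)
try Right: (B; A:clean, B:dirty)
try  Suck: (B; A:clean, B:clean)  ← match

Suck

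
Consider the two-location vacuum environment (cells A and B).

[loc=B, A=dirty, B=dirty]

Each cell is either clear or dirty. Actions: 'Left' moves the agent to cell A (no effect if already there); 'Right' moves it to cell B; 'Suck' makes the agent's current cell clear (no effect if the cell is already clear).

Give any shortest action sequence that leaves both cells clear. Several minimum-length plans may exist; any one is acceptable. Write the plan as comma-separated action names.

t=1 Suck ⇒ <B|dirty|clear>
t=2 Left ⇒ <A|dirty|clear>
t=3 Suck ⇒ <A|clear|clear>
min 3: Suck B + move + Suck A

Suck, Left, Suck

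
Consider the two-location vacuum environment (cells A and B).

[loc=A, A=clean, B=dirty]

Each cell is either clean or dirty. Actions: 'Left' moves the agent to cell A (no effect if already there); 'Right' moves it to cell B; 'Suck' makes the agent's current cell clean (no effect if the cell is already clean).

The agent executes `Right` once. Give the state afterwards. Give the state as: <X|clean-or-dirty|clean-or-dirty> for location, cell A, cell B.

start: <A|clean|dirty>
1. Right → <B|clean|dirty>

<B|clean|dirty>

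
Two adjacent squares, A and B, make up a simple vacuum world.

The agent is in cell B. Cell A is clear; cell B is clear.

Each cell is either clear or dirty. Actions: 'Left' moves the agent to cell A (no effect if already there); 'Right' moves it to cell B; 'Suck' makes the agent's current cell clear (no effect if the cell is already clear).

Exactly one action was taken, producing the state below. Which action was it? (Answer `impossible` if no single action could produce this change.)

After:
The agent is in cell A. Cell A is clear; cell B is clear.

try  Left: (A; A:clear, B:clear)  ← match
try Right: (B; A:clear, B:clear)
try  Suck: (B; A:clear, B:clear)

Left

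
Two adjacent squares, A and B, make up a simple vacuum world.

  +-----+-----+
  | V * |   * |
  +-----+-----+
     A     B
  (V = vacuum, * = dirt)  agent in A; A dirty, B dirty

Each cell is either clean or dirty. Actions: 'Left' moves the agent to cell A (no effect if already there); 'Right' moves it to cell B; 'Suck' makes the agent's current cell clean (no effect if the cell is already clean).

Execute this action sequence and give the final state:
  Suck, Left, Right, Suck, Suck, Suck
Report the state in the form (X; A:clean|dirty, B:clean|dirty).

(B; A:clean, B:clean)

[1] after Suck: (A; A:clean, B:dirty)
[2] after Left: (A; A:clean, B:dirty)
[3] after Right: (B; A:clean, B:dirty)
[4] after Suck: (B; A:clean, B:clean)
[5] after Suck: (B; A:clean, B:clean)
[6] after Suck: (B; A:clean, B:clean)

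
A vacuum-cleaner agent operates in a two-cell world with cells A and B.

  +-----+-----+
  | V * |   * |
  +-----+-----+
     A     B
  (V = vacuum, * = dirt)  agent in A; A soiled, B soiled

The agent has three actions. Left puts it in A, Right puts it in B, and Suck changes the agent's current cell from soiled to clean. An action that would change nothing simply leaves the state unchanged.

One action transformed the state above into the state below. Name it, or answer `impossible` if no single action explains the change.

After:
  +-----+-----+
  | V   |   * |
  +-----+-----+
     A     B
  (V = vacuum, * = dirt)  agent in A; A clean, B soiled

try  Left: (A; A:soiled, B:soiled)
try Right: (B; A:soiled, B:soiled)
try  Suck: (A; A:clean, B:soiled)  ← match

Suck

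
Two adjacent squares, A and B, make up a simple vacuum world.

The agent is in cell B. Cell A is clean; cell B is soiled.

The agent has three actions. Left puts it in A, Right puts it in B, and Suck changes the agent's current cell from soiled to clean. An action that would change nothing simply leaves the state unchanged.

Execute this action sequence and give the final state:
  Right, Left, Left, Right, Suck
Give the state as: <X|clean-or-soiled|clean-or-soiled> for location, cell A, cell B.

<B|clean|clean>

[1] after Right: <B|clean|soiled>
[2] after Left: <A|clean|soiled>
[3] after Left: <A|clean|soiled>
[4] after Right: <B|clean|soiled>
[5] after Suck: <B|clean|clean>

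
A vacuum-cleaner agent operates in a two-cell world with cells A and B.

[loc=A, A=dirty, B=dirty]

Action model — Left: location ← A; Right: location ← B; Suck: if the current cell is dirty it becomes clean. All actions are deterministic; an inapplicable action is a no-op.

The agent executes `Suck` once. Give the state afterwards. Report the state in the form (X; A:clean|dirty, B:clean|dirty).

(A; A:clean, B:dirty)

start: (A; A:dirty, B:dirty)
Suck (#1): (A; A:clean, B:dirty)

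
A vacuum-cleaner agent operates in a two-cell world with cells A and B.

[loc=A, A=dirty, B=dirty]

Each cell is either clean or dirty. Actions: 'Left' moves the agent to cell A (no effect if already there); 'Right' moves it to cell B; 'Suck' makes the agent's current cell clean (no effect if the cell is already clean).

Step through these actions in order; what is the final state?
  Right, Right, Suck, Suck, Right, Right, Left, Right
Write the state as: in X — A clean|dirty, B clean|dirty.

in B — A dirty, B clean

1. Right → in B — A dirty, B dirty
2. Right → in B — A dirty, B dirty
3. Suck → in B — A dirty, B clean
4. Suck → in B — A dirty, B clean
5. Right → in B — A dirty, B clean
6. Right → in B — A dirty, B clean
7. Left → in A — A dirty, B clean
8. Right → in B — A dirty, B clean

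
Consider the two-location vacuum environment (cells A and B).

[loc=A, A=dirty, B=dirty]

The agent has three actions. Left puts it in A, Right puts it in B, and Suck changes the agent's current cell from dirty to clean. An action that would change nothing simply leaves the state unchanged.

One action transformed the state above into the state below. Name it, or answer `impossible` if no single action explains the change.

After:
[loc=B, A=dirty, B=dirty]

try  Left: in A — A dirty, B dirty
try Right: in B — A dirty, B dirty  ← match
try  Suck: in A — A clean, B dirty

Right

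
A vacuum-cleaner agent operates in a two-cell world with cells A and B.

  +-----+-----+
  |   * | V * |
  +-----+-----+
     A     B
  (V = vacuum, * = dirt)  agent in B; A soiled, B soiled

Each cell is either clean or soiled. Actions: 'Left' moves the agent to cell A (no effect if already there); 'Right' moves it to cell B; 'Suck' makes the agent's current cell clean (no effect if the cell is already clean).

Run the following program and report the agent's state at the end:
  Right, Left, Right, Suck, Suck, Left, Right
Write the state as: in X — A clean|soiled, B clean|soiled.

[1] after Right: in B — A soiled, B soiled
[2] after Left: in A — A soiled, B soiled
[3] after Right: in B — A soiled, B soiled
[4] after Suck: in B — A soiled, B clean
[5] after Suck: in B — A soiled, B clean
[6] after Left: in A — A soiled, B clean
[7] after Right: in B — A soiled, B clean

in B — A soiled, B clean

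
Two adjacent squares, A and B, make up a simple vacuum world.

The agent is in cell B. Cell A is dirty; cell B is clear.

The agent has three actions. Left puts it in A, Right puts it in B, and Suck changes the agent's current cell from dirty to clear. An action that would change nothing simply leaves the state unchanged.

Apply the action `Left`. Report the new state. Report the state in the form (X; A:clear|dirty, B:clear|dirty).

(A; A:dirty, B:clear)

start: (B; A:dirty, B:clear)
Left (#1): (A; A:dirty, B:clear)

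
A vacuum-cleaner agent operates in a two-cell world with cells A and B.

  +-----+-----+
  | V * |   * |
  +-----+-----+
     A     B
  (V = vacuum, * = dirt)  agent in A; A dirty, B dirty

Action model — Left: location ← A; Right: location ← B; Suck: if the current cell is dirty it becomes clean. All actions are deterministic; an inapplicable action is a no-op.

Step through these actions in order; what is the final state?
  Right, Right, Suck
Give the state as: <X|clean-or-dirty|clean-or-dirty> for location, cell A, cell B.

[1] after Right: <B|dirty|dirty>
[2] after Right: <B|dirty|dirty>
[3] after Suck: <B|dirty|clean>

<B|dirty|clean>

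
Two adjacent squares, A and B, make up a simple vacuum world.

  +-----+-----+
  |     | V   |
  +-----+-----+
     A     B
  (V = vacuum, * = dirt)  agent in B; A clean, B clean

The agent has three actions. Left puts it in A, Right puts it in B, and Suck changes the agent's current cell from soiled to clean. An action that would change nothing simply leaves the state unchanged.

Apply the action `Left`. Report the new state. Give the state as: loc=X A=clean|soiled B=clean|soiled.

loc=A A=clean B=clean

start: loc=B A=clean B=clean
Left (#1): loc=A A=clean B=clean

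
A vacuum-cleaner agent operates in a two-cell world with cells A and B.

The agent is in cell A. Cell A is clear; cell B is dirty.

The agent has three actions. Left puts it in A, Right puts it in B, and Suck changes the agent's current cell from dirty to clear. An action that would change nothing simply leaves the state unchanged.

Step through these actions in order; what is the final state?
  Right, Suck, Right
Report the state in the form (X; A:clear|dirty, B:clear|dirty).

Right (#1): (B; A:clear, B:dirty)
Suck (#2): (B; A:clear, B:clear)
Right (#3): (B; A:clear, B:clear)

(B; A:clear, B:clear)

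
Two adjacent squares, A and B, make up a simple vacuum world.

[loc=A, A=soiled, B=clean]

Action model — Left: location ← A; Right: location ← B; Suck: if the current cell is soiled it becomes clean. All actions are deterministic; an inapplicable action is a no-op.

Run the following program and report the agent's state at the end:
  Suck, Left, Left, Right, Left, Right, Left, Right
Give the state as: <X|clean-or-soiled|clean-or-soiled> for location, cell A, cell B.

<B|clean|clean>

[1] after Suck: <A|clean|clean>
[2] after Left: <A|clean|clean>
[3] after Left: <A|clean|clean>
[4] after Right: <B|clean|clean>
[5] after Left: <A|clean|clean>
[6] after Right: <B|clean|clean>
[7] after Left: <A|clean|clean>
[8] after Right: <B|clean|clean>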